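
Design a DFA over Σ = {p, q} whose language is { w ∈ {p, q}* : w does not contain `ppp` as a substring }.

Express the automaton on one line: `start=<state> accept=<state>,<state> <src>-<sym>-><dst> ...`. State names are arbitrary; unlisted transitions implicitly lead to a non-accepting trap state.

start=A accept=A,B,C A-p->B A-q->A B-p->C B-q->A C-p->D C-q->A D-p->D D-q->D

This is the complement of 'contains `ppp`'. Use the same substring-matching states — A through D holding how much of `ppp` has just been matched — but flip the accepting set: everything except the trap D accepts.
A 4-state machine:
       p  q 
>* A   B  A 
 * B   C  A 
 * C   D  A 
   D   D  D 
(> = start, * = accepting)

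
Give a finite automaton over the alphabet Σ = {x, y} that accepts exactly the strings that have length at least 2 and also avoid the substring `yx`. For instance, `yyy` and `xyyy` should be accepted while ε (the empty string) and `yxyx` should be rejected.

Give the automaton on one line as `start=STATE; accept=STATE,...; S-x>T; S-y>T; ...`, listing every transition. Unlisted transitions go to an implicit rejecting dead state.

start=s0; accept=s3,s4; s0-x>s1; s0-y>s2; s1-x>s3; s1-y>s4; s2-x>s5; s2-y>s4; s3-x>s3; s3-y>s4; s4-x>s5; s4-y>s4; s5-x>s5; s5-y>s5

Build one automaton per condition and run them in lockstep. One (4 states) tracks the input length, saturating at 3; the other (3 states) tracks partial matches of the forbidden pattern `yx`. Each combined state is a pair, one component from each; accept when both components accept. Equivalent product states are then merged.
A 6-state machine:
        x   y  
>  s0   s1  s2 
   s1   s3  s4 
   s2   s5  s4 
 * s3   s3  s4 
 * s4   s5  s4 
   s5   s5  s5 
(> = start, * = accepting)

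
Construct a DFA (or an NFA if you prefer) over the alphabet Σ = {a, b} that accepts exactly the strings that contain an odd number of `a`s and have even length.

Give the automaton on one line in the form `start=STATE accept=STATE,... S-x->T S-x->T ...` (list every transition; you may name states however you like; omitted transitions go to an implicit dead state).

start=q0 accept=q3 q0-a->q1 q0-b->q2 q1-a->q0 q1-b->q3 q2-a->q3 q2-b->q0 q3-a->q2 q3-b->q1

Run two small machines in parallel and take their product. The first has 2 states tracking the count of `a`s modulo 2; the second has 2 states tracking the input length modulo 2. A product state is a pair (one from each), accepting exactly when both do.
        a   b  
>  q0   q1  q2 
   q1   q0  q3 
   q2   q3  q0 
 * q3   q2  q1 
(> = start, * = accepting)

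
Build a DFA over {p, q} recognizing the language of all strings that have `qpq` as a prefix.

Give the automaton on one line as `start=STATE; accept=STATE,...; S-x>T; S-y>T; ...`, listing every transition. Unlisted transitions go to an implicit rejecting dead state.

start=s0; accept=s3; s0-p>s4; s0-q>s1; s1-p>s2; s1-q>s4; s2-p>s4; s2-q>s3; s3-p>s3; s3-q>s3; s4-p>s4; s4-q>s4

Walk along `qpq` while the input agrees: from s0 take `q` to s1, and so on. Any deviation drops to the rejecting sink s4. Once s3 is reached the prefix is confirmed and every continuation is accepted.
5 states suffice.
        p   q  
>  s0   s4  s1 
   s1   s2  s4 
   s2   s4  s3 
 * s3   s3  s3 
   s4   s4  s4 
(> = start, * = accepting)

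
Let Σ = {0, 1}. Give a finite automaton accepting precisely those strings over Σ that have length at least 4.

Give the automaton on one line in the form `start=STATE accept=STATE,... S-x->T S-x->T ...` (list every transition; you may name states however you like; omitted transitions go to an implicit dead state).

We only need to distinguish lengths 0, 1, …, 4, and '>4'. Chain q0 → q1 → q2 → q3 → q4 → q5 on every symbol, with q5 looping. Accepting states: {q4, q5}.
A 6-state machine:
        0   1  
>  q0   q1  q1 
   q1   q2  q2 
   q2   q3  q3 
   q3   q4  q4 
 * q4   q5  q5 
 * q5   q5  q5 
(> = start, * = accepting)

start=q0 accept=q4,q5 q0-0->q1 q0-1->q1 q1-0->q2 q1-1->q2 q2-0->q3 q2-1->q3 q3-0->q4 q3-1->q4 q4-0->q5 q4-1->q5 q5-0->q5 q5-1->q5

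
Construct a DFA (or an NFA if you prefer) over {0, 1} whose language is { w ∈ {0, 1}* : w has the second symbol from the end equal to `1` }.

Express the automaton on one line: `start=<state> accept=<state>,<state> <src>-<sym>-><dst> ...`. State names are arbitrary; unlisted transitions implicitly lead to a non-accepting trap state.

Because acceptance depends on a position counted from the end, the machine has to buffer the most recent 2 symbols. Make each state the string of the last up-to-2 symbols read; on input `x` shift the window left and append `x`. Accept when the buffered window has length 2 and begins with `1`.
7 states suffice.
        0   1  
>  S0   S1  S2 
   S1   S3  S4 
   S2   S5  S6 
   S3   S3  S4 
   S4   S5  S6 
 * S5   S3  S4 
 * S6   S5  S6 
(> = start, * = accepting)

start=S0 accept=S5,S6 S0-0->S1 S0-1->S2 S1-0->S3 S1-1->S4 S2-0->S5 S2-1->S6 S3-0->S3 S3-1->S4 S4-0->S5 S4-1->S6 S5-0->S3 S5-1->S4 S6-0->S5 S6-1->S6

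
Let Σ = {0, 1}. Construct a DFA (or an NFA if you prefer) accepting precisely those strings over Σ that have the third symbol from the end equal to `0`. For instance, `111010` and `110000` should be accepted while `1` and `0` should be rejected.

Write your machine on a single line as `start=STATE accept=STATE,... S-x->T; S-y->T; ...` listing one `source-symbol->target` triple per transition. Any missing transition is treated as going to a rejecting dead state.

Because acceptance depends on a position counted from the end, the machine has to buffer the most recent 3 symbols. Make each state the string of the last up-to-3 symbols read; on input `x` shift the window left and append `x`. Accept when the buffered window has length 3 and begins with `0`.
15 states suffice.
       0  1 
>  A   B  C 
   B   D  E 
   C   F  G 
   D   H  I 
   E   J  K 
   F   L  M 
   G   N  O 
 * H   H  I 
 * I   J  K 
 * J   L  M 
 * K   N  O 
   L   H  I 
   M   J  K 
   N   L  M 
   O   N  O 
(> = start, * = accepting)

start=A; accept=H,I,J,K; A-0->B; A-1->C; B-0->D; B-1->E; C-0->F; C-1->G; D-0->H; D-1->I; E-0->J; E-1->K; F-0->L; F-1->M; G-0->N; G-1->O; H-0->H; H-1->I; I-0->J; I-1->K; J-0->L; J-1->M; K-0->N; K-1->O; L-0->H; L-1->I; M-0->J; M-1->K; N-0->L; N-1->M; O-0->N; O-1->O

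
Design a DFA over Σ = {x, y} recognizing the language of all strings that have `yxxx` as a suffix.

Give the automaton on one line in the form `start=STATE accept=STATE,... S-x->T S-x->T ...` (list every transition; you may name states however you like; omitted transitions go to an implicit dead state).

start=q0 accept=q4 q0-x->q0 q0-y->q1 q1-x->q2 q1-y->q1 q2-x->q3 q2-y->q1 q3-x->q4 q3-y->q1 q4-x->q0 q4-y->q1

Remember how much of `yxxx` the current input suffix matches. State q0 means no match yet; q1 means the last symbol is `y`; q2 means the last 2 symbols are `yx`; q3 means the last 3 symbols are `yxx`; q4 means the last 4 symbols are `yxxx`. Only q4 accepts. On a mismatch, fall back to the longest proper suffix that is still a prefix of `yxxx`.
5 states suffice.
        x   y  
>  q0   q0  q1 
   q1   q2  q1 
   q2   q3  q1 
   q3   q4  q1 
 * q4   q0  q1 
(> = start, * = accepting)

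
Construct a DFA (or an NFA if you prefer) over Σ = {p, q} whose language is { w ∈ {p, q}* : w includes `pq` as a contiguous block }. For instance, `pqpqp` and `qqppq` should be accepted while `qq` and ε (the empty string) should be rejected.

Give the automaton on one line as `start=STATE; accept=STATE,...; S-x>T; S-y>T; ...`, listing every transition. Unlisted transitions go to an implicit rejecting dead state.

Track how much of `pq` has been matched so far: state A is no progress, C is the absorbing accept state reached once `pq` has occurred. Intermediate states record partial matches; on a mismatch, fall back to the longest reusable overlap.
       p  q 
>  A   B  A 
   B   B  C 
 * C   C  C 
(> = start, * = accepting)

start=A; accept=C; A-p>B; A-q>A; B-p>B; B-q>C; C-p>C; C-q>C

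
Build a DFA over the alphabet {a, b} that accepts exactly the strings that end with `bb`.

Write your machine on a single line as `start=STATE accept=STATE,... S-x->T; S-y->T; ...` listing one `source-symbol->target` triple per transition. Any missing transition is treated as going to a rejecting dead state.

start=S0; accept=S2; S0-a->S0; S0-b->S1; S1-a->S0; S1-b->S2; S2-a->S0; S2-b->S2

Remember how much of `bb` the current input suffix matches. State S0 means no match yet; S1 means the last symbol is `b`; S2 means the last 2 symbols are `bb`. Only S2 accepts. On a mismatch, fall back to the longest proper suffix that is still a prefix of `bb`.
With 3 states:
        a   b  
>  S0   S0  S1 
   S1   S0  S2 
 * S2   S0  S2 
(> = start, * = accepting)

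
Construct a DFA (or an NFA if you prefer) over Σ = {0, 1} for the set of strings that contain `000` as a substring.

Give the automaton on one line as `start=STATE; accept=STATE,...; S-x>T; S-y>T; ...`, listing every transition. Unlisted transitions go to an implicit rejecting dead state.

start=q0; accept=q3; q0-0>q1; q0-1>q0; q1-0>q2; q1-1>q0; q2-0>q3; q2-1>q0; q3-0>q3; q3-1>q3

States q0..q2 record the length of the longest prefix of `000` that matches the current input suffix. Reaching q3 means `000` has been seen, and we stay there forever. Accept from q3.
A 4-state machine:
        0   1  
>  q0   q1  q0 
   q1   q2  q0 
   q2   q3  q0 
 * q3   q3  q3 
(> = start, * = accepting)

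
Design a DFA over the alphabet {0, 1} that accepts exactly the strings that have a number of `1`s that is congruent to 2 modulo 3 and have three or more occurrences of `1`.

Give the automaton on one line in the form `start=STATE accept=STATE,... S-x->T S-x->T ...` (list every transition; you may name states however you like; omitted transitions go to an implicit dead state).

start=q0 accept=q5 q0-0->q0 q0-1->q1 q1-0->q1 q1-1->q2 q2-0->q2 q2-1->q3 q3-0->q3 q3-1->q4 q4-0->q4 q4-1->q5 q5-0->q5 q5-1->q6 q6-0->q6 q6-1->q4

Build one automaton per condition and run them in lockstep. One (3 states) tracks the count of `1`s modulo 3; the other (5 states) tracks the count of `1`s, saturating at 4. Each combined state is a pair, one component from each; accept when both components accept.
        0   1  
>  q0   q0  q1 
   q1   q1  q2 
   q2   q2  q3 
   q3   q3  q4 
   q4   q4  q5 
 * q5   q5  q6 
   q6   q6  q4 
(> = start, * = accepting)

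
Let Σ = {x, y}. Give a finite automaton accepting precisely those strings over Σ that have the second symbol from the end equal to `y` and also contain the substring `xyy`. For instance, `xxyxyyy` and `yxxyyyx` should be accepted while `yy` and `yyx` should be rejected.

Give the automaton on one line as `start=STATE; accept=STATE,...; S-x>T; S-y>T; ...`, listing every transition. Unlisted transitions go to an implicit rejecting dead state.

start=s0; accept=s3,s4; s0-x>s1; s0-y>s0; s1-x>s1; s1-y>s2; s2-x>s1; s2-y>s3; s3-x>s4; s3-y>s3; s4-x>s5; s4-y>s6; s5-x>s5; s5-y>s6; s6-x>s4; s6-y>s3

Handle the two conditions separately and then intersect. One (7 states) tracks the last 2 symbols read; the other (4 states) tracks whether and how much of `xyy` has been seen. Each combined state is a pair, one component from each; accept when both components accept. Minimizing collapses redundant product states.
7 states suffice.
        x   y  
>  s0   s1  s0 
   s1   s1  s2 
   s2   s1  s3 
 * s3   s4  s3 
 * s4   s5  s6 
   s5   s5  s6 
   s6   s4  s3 
(> = start, * = accepting)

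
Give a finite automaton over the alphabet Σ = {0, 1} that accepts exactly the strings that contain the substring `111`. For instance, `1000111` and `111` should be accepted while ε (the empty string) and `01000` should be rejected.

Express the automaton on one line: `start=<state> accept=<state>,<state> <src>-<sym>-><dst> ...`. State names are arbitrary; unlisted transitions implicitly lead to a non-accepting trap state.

Track how much of `111` has been matched so far: state q0 is no progress, q3 is the absorbing accept state reached once `111` has occurred. Intermediate states record partial matches; on a mismatch, fall back to the longest reusable overlap.
4 states suffice.
        0   1  
>  q0   q0  q1 
   q1   q0  q2 
   q2   q0  q3 
 * q3   q3  q3 
(> = start, * = accepting)

start=q0 accept=q3 q0-0->q0 q0-1->q1 q1-0->q0 q1-1->q2 q2-0->q0 q2-1->q3 q3-0->q3 q3-1->q3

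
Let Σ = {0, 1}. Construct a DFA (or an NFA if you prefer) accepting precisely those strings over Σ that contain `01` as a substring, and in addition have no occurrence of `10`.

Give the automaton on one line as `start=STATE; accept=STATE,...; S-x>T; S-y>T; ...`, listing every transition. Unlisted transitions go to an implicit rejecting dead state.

Handle the two conditions separately and then intersect. One (3 states) tracks whether and how much of `01` has been seen; the other (3 states) tracks partial matches of the forbidden pattern `10`. Each combined state is a pair, one component from each; accept when both components accept. After merging equivalent states the machine shrinks.
4 states suffice.
       0  1 
>  A   B  C 
   B   B  D 
   C   C  C 
 * D   C  D 
(> = start, * = accepting)

start=A; accept=D; A-0>B; A-1>C; B-0>B; B-1>D; C-0>C; C-1>C; D-0>C; D-1>D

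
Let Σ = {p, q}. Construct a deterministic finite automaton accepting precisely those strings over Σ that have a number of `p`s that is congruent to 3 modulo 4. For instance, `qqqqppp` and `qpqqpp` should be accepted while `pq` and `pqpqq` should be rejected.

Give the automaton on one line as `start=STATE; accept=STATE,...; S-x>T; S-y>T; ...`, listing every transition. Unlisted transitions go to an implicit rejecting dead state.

Keep the running count of `p`s modulo 4: each `p` advances along the cycle s0 → s1 → s2 → s3 → s0 while other symbols loop. Accept at s3.
A 4-state machine:
        p   q  
>  s0   s1  s0 
   s1   s2  s1 
   s2   s3  s2 
 * s3   s0  s3 
(> = start, * = accepting)

start=s0; accept=s3; s0-p>s1; s0-q>s0; s1-p>s2; s1-q>s1; s2-p>s3; s2-q>s2; s3-p>s0; s3-q>s3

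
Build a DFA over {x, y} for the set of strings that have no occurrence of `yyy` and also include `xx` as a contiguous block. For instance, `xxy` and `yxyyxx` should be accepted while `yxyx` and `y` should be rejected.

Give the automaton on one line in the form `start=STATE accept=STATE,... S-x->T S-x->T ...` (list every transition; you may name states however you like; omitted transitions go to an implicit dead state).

start=q0 accept=q3,q5,q7 q0-x->q1 q0-y->q2 q1-x->q3 q1-y->q2 q2-x->q1 q2-y->q4 q3-x->q3 q3-y->q5 q4-x->q1 q4-y->q6 q5-x->q3 q5-y->q7 q6-x->q6 q6-y->q6 q7-x->q3 q7-y->q6

Build one automaton per condition and run them in lockstep. One (4 states) tracks partial matches of the forbidden pattern `yyy`; the other (3 states) tracks whether and how much of `xx` has been seen. Each combined state is a pair, one component from each; accept when both components accept. Minimizing collapses redundant product states.
With 8 states:
        x   y  
>  q0   q1  q2 
   q1   q3  q2 
   q2   q1  q4 
 * q3   q3  q5 
   q4   q1  q6 
 * q5   q3  q7 
   q6   q6  q6 
 * q7   q3  q6 
(> = start, * = accepting)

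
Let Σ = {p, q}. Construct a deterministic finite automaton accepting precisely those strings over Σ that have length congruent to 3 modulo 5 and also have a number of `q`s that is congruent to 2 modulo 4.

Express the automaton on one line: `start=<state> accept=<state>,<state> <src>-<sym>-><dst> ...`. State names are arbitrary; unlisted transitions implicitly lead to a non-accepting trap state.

start=s0 accept=s8 s0-p->s1 s0-q->s2 s1-p->s3 s1-q->s4 s2-p->s4 s2-q->s5 s3-p->s6 s3-q->s7 s4-p->s7 s4-q->s8 s5-p->s8 s5-q->s9 s6-p->s10 s6-q->s11 s7-p->s11 s7-q->s12 s8-p->s12 s8-q->s13 s9-p->s13 s9-q->s10 s10-p->s0 s10-q->s14 s11-p->s14 s11-q->s15 s12-p->s15 s12-q->s16 s13-p->s16 s13-q->s0 s14-p->s2 s14-q->s17 s15-p->s17 s15-q->s18 s16-p->s18 s16-q->s1 s17-p->s5 s17-q->s19 s18-p->s19 s18-q->s3 s19-p->s9 s19-q->s6

Build one automaton per condition and run them in lockstep. One (5 states) tracks the input length modulo 5; the other (4 states) tracks the count of `q`s modulo 4. Each combined state is a pair, one component from each; accept when both components accept.
          p    q  
>  s0     s1   s2 
   s1     s3   s4 
   s2     s4   s5 
   s3     s6   s7 
   s4     s7   s8 
   s5     s8   s9 
   s6    s10  s11 
   s7    s11  s12 
 * s8    s12  s13 
   s9    s13  s10 
   s10    s0  s14 
   s11   s14  s15 
   s12   s15  s16 
   s13   s16   s0 
   s14    s2  s17 
   s15   s17  s18 
   s16   s18   s1 
   s17    s5  s19 
   s18   s19   s3 
   s19    s9   s6 
(> = start, * = accepting)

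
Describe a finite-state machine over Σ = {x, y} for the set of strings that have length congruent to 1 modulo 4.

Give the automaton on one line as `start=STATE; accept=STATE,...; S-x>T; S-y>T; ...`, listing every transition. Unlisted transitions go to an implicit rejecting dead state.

Count input length modulo 4: every symbol advances one step around the cycle s0 → s1 → s2 → s3 → s0. Accept at s1.
With 4 states:
        x   y  
>  s0   s1  s1 
 * s1   s2  s2 
   s2   s3  s3 
   s3   s0  s0 
(> = start, * = accepting)

start=s0; accept=s1; s0-x>s1; s0-y>s1; s1-x>s2; s1-y>s2; s2-x>s3; s2-y>s3; s3-x>s0; s3-y>s0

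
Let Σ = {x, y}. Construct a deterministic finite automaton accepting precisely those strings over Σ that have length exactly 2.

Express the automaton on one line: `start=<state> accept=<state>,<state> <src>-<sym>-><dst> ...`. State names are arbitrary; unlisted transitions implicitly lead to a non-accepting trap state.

Count input length up to 3: every symbol moves from s0 toward s3, which means 'more than 2' and absorbs. Accept from {s2}.
With 4 states:
        x   y  
>  s0   s1  s1 
   s1   s2  s2 
 * s2   s3  s3 
   s3   s3  s3 
(> = start, * = accepting)

start=s0 accept=s2 s0-x->s1 s0-y->s1 s1-x->s2 s1-y->s2 s2-x->s3 s2-y->s3 s3-x->s3 s3-y->s3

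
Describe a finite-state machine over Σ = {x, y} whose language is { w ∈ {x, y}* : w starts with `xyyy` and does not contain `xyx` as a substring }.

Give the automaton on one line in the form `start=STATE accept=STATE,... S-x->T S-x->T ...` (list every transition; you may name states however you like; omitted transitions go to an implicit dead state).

Run two small machines in parallel and take their product. One (6 states) tracks whether the input so far still matches the prefix `xyyy`; the other (4 states) tracks partial matches of the forbidden pattern `xyx`. Each combined state is a pair, one component from each; accept when both components accept.
A 12-state machine:
          x    y  
>  q0     q1   q2 
   q1     q3   q4 
   q2     q3   q2 
   q3     q3   q5 
   q4     q6   q7 
   q5     q6   q2 
   q6     q6   q6 
   q7     q3   q8 
 * q8     q9   q8 
 * q9     q9  q10 
 * q10   q11   q8 
   q11   q11  q11 
(> = start, * = accepting)

start=q0 accept=q8,q9,q10 q0-x->q1 q0-y->q2 q1-x->q3 q1-y->q4 q2-x->q3 q2-y->q2 q3-x->q3 q3-y->q5 q4-x->q6 q4-y->q7 q5-x->q6 q5-y->q2 q6-x->q6 q6-y->q6 q7-x->q3 q7-y->q8 q8-x->q9 q8-y->q8 q9-x->q9 q9-y->q10 q10-x->q11 q10-y->q8 q11-x->q11 q11-y->q11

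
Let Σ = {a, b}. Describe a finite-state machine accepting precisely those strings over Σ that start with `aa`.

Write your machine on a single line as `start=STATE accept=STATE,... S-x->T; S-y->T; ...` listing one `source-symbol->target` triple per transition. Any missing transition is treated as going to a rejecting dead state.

Walk along `aa` while the input agrees: from q0 take `a` to q1, and so on. Any deviation drops to the rejecting sink q3. Once q2 is reached the prefix is confirmed and every continuation is accepted.
        a   b  
>  q0   q1  q3 
   q1   q2  q3 
 * q2   q2  q2 
   q3   q3  q3 
(> = start, * = accepting)

start=q0; accept=q2; q0-a->q1; q0-b->q3; q1-a->q2; q1-b->q3; q2-a->q2; q2-b->q2; q3-a->q3; q3-b->q3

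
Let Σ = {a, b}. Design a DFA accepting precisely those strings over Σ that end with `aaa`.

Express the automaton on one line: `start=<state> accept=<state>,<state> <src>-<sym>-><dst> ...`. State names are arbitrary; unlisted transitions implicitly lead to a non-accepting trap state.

start=q0 accept=q3 q0-a->q1 q0-b->q0 q1-a->q2 q1-b->q0 q2-a->q3 q2-b->q0 q3-a->q3 q3-b->q0

Let each state record the length of the longest suffix of the input read so far that is also a prefix of `aaa`. q1 means the last symbol is `a`; q2 means the last 2 symbols are `aa`; q3 means the last 3 symbols are `aaa`. Accept only at q3, where the string currently ends in `aaa`.
        a   b  
>  q0   q1  q0 
   q1   q2  q0 
   q2   q3  q0 
 * q3   q3  q0 
(> = start, * = accepting)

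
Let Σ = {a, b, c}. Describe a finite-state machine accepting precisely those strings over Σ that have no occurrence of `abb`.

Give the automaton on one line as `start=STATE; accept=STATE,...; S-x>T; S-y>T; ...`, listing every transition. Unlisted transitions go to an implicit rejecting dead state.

start=q0; accept=q0,q1,q2; q0-a>q1; q0-b>q0; q0-c>q0; q1-a>q1; q1-b>q2; q1-c>q0; q2-a>q1; q2-b>q3; q2-c>q0; q3-a>q3; q3-b>q3; q3-c>q3

This is the complement of 'contains `abb`'. Use the same substring-matching states — q0 through q3 holding how much of `abb` has just been matched — but flip the accepting set: everything except the trap q3 accepts.
A 4-state machine:
        a   b   c  
>* q0   q1  q0  q0 
 * q1   q1  q2  q0 
 * q2   q1  q3  q0 
   q3   q3  q3  q3 
(> = start, * = accepting)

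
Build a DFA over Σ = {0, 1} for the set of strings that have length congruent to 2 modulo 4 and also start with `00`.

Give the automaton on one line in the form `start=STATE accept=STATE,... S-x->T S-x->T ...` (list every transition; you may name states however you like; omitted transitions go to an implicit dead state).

Handle the two conditions separately and then intersect. One (4 states) tracks the input length modulo 4; the other (4 states) tracks whether the input so far still matches the prefix `00`. Each combined state is a pair, one component from each; accept when both components accept. Equivalent product states are then merged.
        0   1  
>  q0   q1  q2 
   q1   q3  q2 
   q2   q2  q2 
 * q3   q4  q4 
   q4   q5  q5 
   q5   q6  q6 
   q6   q3  q3 
(> = start, * = accepting)

start=q0 accept=q3 q0-0->q1 q0-1->q2 q1-0->q3 q1-1->q2 q2-0->q2 q2-1->q2 q3-0->q4 q3-1->q4 q4-0->q5 q4-1->q5 q5-0->q6 q5-1->q6 q6-0->q3 q6-1->q3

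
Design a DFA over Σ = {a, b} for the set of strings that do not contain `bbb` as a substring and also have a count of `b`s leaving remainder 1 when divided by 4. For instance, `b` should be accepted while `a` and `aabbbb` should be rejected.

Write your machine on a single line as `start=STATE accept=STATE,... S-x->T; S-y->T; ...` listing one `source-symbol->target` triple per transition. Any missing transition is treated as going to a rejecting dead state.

Build one automaton per condition and run them in lockstep. The first has 4 states tracking partial matches of the forbidden pattern `bbb`; the second has 4 states tracking the count of `b`s modulo 4. A product state is a pair (one from each), accepting exactly when both do.
          a    b  
>  s0     s0   s1 
 * s1     s2   s3 
 * s2     s2   s4 
   s3     s5   s6 
   s4     s5   s7 
   s5     s5   s8 
   s6     s6   s9 
   s7    s10   s9 
   s8    s10  s11 
   s9     s9  s12 
   s10   s10  s13 
   s11    s0  s12 
   s12   s12  s14 
   s13    s0  s15 
   s14   s14   s6 
 * s15    s2  s14 
(> = start, * = accepting)

start=s0; accept=s1,s2,s15; s0-a->s0; s0-b->s1; s1-a->s2; s1-b->s3; s2-a->s2; s2-b->s4; s3-a->s5; s3-b->s6; s4-a->s5; s4-b->s7; s5-a->s5; s5-b->s8; s6-a->s6; s6-b->s9; s7-a->s10; s7-b->s9; s8-a->s10; s8-b->s11; s9-a->s9; s9-b->s12; s10-a->s10; s10-b->s13; s11-a->s0; s11-b->s12; s12-a->s12; s12-b->s14; s13-a->s0; s13-b->s15; s14-a->s14; s14-b->s6; s15-a->s2; s15-b->s14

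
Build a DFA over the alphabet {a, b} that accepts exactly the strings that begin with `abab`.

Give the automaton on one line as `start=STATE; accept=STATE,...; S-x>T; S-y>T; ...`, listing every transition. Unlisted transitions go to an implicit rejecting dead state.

start=S0; accept=S4; S0-a>S1; S0-b>S5; S1-a>S5; S1-b>S2; S2-a>S3; S2-b>S5; S3-a>S5; S3-b>S4; S4-a>S4; S4-b>S4; S5-a>S5; S5-b>S5

Walk along `abab` while the input agrees: from S0 take `a` to S1, and so on. Any deviation drops to the rejecting sink S5. Once S4 is reached the prefix is confirmed and every continuation is accepted.
With 6 states:
        a   b  
>  S0   S1  S5 
   S1   S5  S2 
   S2   S3  S5 
   S3   S5  S4 
 * S4   S4  S4 
   S5   S5  S5 
(> = start, * = accepting)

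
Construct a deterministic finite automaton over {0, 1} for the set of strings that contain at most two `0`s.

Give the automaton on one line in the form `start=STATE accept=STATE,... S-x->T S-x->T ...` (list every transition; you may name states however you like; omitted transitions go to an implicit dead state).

start=q0 accept=q0,q1,q2 q0-0->q1 q0-1->q0 q1-0->q2 q1-1->q1 q2-0->q3 q2-1->q2 q3-0->q3 q3-1->q3

Only the number of `0`s matters, and only up to 3. Make a chain q0 → q1 → q2 → q3 advanced by each `0` (with q3 absorbing); every other symbol self-loops. The accepting set is {q0, q1, q2}.
A 4-state machine:
        0   1  
>* q0   q1  q0 
 * q1   q2  q1 
 * q2   q3  q2 
   q3   q3  q3 
(> = start, * = accepting)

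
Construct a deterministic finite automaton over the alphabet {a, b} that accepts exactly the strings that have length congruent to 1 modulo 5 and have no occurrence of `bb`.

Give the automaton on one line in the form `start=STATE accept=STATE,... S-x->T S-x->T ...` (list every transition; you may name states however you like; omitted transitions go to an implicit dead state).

start=S0 accept=S1,S2 S0-a->S1 S0-b->S2 S1-a->S3 S1-b->S4 S2-a->S3 S2-b->S5 S3-a->S6 S3-b->S7 S4-a->S6 S4-b->S8 S5-a->S8 S5-b->S8 S6-a->S9 S6-b->S10 S7-a->S9 S7-b->S11 S8-a->S11 S8-b->S11 S9-a->S0 S9-b->S12 S10-a->S0 S10-b->S13 S11-a->S13 S11-b->S13 S12-a->S1 S12-b->S14 S13-a->S14 S13-b->S14 S14-a->S5 S14-b->S5

Build one automaton per condition and run them in lockstep. One (5 states) tracks the input length modulo 5; the other (3 states) tracks partial matches of the forbidden pattern `bb`. Each combined state is a pair, one component from each; accept when both components accept.
With 15 states:
          a    b  
>  S0     S1   S2 
 * S1     S3   S4 
 * S2     S3   S5 
   S3     S6   S7 
   S4     S6   S8 
   S5     S8   S8 
   S6     S9  S10 
   S7     S9  S11 
   S8    S11  S11 
   S9     S0  S12 
   S10    S0  S13 
   S11   S13  S13 
   S12    S1  S14 
   S13   S14  S14 
   S14    S5   S5 
(> = start, * = accepting)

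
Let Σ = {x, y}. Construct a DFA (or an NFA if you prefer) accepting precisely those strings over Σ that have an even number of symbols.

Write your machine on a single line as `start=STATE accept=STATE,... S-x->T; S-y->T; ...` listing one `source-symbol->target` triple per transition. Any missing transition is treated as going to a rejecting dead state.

start=A; accept=A; A-x->B; A-y->B; B-x->A; B-y->A

Count input length modulo 2: every symbol advances one step around the cycle A → B → A. Accept at A.
With 2 states:
       x  y 
>* A   B  B 
   B   A  A 
(> = start, * = accepting)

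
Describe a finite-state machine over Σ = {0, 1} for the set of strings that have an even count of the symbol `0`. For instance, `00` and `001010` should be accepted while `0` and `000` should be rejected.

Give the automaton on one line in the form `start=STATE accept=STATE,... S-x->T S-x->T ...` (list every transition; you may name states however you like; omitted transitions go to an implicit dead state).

Keep the running count of `0`s modulo 2: each `0` advances along the cycle A → B → A while other symbols loop. Accept at A.
       0  1 
>* A   B  A 
   B   A  B 
(> = start, * = accepting)

start=A accept=A A-0->B A-1->A B-0->A B-1->B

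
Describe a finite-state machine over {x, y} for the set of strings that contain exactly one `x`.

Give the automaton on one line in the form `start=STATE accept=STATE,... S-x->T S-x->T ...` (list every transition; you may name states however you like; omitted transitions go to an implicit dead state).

start=s0 accept=s1 s0-x->s1 s0-y->s0 s1-x->s2 s1-y->s1 s2-x->s2 s2-y->s2

Only the number of `x`s matters, and only up to 2. Make a chain s0 → s1 → s2 advanced by each `x` (with s2 absorbing); every other symbol self-loops. The accepting set is {s1}.
With 3 states:
        x   y  
>  s0   s1  s0 
 * s1   s2  s1 
   s2   s2  s2 
(> = start, * = accepting)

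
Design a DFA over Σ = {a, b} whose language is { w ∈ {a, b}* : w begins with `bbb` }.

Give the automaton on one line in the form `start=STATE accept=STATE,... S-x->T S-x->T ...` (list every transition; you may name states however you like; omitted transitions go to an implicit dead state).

Walk along `bbb` while the input agrees: from s0 take `b` to s1, and so on. Any deviation drops to the rejecting sink s4. Once s3 is reached the prefix is confirmed and every continuation is accepted.
5 states suffice.
        a   b  
>  s0   s4  s1 
   s1   s4  s2 
   s2   s4  s3 
 * s3   s3  s3 
   s4   s4  s4 
(> = start, * = accepting)

start=s0 accept=s3 s0-a->s4 s0-b->s1 s1-a->s4 s1-b->s2 s2-a->s4 s2-b->s3 s3-a->s3 s3-b->s3 s4-a->s4 s4-b->s4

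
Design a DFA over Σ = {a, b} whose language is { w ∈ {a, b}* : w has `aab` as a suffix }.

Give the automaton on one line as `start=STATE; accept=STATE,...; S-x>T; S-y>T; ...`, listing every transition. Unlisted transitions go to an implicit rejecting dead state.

Remember how much of `aab` the current input suffix matches. State s0 means no match yet; s1 means the last symbol is `a`; s2 means the last 2 symbols are `aa`; s3 means the last 3 symbols are `aab`. Only s3 accepts. On a mismatch, fall back to the longest proper suffix that is still a prefix of `aab`.
4 states suffice.
        a   b  
>  s0   s1  s0 
   s1   s2  s0 
   s2   s2  s3 
 * s3   s1  s0 
(> = start, * = accepting)

start=s0; accept=s3; s0-a>s1; s0-b>s0; s1-a>s2; s1-b>s0; s2-a>s2; s2-b>s3; s3-a>s1; s3-b>s0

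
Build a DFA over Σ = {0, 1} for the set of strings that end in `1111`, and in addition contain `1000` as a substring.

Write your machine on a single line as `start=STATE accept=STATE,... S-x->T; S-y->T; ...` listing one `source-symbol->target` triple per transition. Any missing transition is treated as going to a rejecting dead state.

Handle the two conditions separately and then intersect. The first has 5 states tracking how much of the suffix `1111` has currently been matched; the second has 5 states tracking whether and how much of `1000` has been seen. A product state is a pair (one from each), accepting exactly when both do. After merging equivalent states the machine shrinks.
A 9-state machine:
       0  1 
>  A   A  B 
   B   C  B 
   C   D  B 
   D   E  B 
   E   E  F 
   F   E  G 
   G   E  H 
   H   E  I 
 * I   E  I 
(> = start, * = accepting)

start=A; accept=I; A-0->A; A-1->B; B-0->C; B-1->B; C-0->D; C-1->B; D-0->E; D-1->B; E-0->E; E-1->F; F-0->E; F-1->G; G-0->E; G-1->H; H-0->E; H-1->I; I-0->E; I-1->I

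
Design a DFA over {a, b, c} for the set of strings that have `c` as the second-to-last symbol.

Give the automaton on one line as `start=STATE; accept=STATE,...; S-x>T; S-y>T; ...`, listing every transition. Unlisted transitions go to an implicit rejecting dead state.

start=q0; accept=q10,q11,q12; q0-a>q1; q0-b>q2; q0-c>q3; q1-a>q4; q1-b>q5; q1-c>q6; q2-a>q7; q2-b>q8; q2-c>q9; q3-a>q10; q3-b>q11; q3-c>q12; q4-a>q4; q4-b>q5; q4-c>q6; q5-a>q7; q5-b>q8; q5-c>q9; q6-a>q10; q6-b>q11; q6-c>q12; q7-a>q4; q7-b>q5; q7-c>q6; q8-a>q7; q8-b>q8; q8-c>q9; q9-a>q10; q9-b>q11; q9-c>q12; q10-a>q4; q10-b>q5; q10-c>q6; q11-a>q7; q11-b>q8; q11-c>q9; q12-a>q10; q12-b>q11; q12-c>q12

A DFA must remember the last 2 symbols (since which symbol is second-to-last isn't known until the input ends). Use one state per possible window of the last ≤2 symbols; accept from those whose window starts with `c`.
13 states suffice.
          a    b    c  
>  q0     q1   q2   q3 
   q1     q4   q5   q6 
   q2     q7   q8   q9 
   q3    q10  q11  q12 
   q4     q4   q5   q6 
   q5     q7   q8   q9 
   q6    q10  q11  q12 
   q7     q4   q5   q6 
   q8     q7   q8   q9 
   q9    q10  q11  q12 
 * q10    q4   q5   q6 
 * q11    q7   q8   q9 
 * q12   q10  q11  q12 
(> = start, * = accepting)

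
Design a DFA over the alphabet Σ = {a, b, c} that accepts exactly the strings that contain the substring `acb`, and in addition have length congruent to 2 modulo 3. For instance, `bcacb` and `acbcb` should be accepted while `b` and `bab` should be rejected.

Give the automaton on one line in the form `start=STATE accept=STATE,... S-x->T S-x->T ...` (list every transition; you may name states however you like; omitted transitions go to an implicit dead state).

Run two small machines in parallel and take their product. The first has 4 states tracking whether and how much of `acb` has been seen; the second has 3 states tracking the input length modulo 3. A product state is a pair (one from each), accepting exactly when both do.
A 12-state machine:
          a    b    c  
>  S0     S1   S2   S2 
   S1     S3   S4   S5 
   S2     S3   S4   S4 
   S3     S6   S0   S7 
   S4     S6   S0   S0 
   S5     S6   S8   S0 
   S6     S1   S2   S9 
   S7     S1  S10   S2 
   S8    S10  S10  S10 
   S9     S3  S11   S4 
   S10   S11  S11  S11 
 * S11    S8   S8   S8 
(> = start, * = accepting)

start=S0 accept=S11 S0-a->S1 S0-b->S2 S0-c->S2 S1-a->S3 S1-b->S4 S1-c->S5 S2-a->S3 S2-b->S4 S2-c->S4 S3-a->S6 S3-b->S0 S3-c->S7 S4-a->S6 S4-b->S0 S4-c->S0 S5-a->S6 S5-b->S8 S5-c->S0 S6-a->S1 S6-b->S2 S6-c->S9 S7-a->S1 S7-b->S10 S7-c->S2 S8-a->S10 S8-b->S10 S8-c->S10 S9-a->S3 S9-b->S11 S9-c->S4 S10-a->S11 S10-b->S11 S10-c->S11 S11-a->S8 S11-b->S8 S11-c->S8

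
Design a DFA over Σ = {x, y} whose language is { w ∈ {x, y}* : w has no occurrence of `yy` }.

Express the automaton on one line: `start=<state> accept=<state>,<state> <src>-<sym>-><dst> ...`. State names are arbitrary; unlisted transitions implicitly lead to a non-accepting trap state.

start=S0 accept=S0,S1 S0-x->S0 S0-y->S1 S1-x->S0 S1-y->S2 S2-x->S2 S2-y->S2

Track partial matches of the forbidden pattern `yy`. State S2 is a dead state reached once `yy` has occurred; every other state accepts. S0 means no part of `yy` is currently matched.
        x   y  
>* S0   S0  S1 
 * S1   S0  S2 
   S2   S2  S2 
(> = start, * = accepting)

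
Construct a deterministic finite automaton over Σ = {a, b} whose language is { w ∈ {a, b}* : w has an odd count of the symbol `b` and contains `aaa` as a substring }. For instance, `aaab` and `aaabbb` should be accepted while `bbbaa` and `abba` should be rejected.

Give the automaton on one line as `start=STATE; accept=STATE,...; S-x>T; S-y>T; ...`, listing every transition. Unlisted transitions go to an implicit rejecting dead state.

Run two small machines in parallel and take their product. The first has 2 states tracking the count of `b`s modulo 2; the second has 4 states tracking whether and how much of `aaa` has been seen. A product state is a pair (one from each), accepting exactly when both do.
8 states suffice.
        a   b  
>  q0   q1  q2 
   q1   q3  q2 
   q2   q4  q0 
   q3   q5  q2 
   q4   q6  q0 
   q5   q5  q7 
   q6   q7  q0 
 * q7   q7  q5 
(> = start, * = accepting)

start=q0; accept=q7; q0-a>q1; q0-b>q2; q1-a>q3; q1-b>q2; q2-a>q4; q2-b>q0; q3-a>q5; q3-b>q2; q4-a>q6; q4-b>q0; q5-a>q5; q5-b>q7; q6-a>q7; q6-b>q0; q7-a>q7; q7-b>q5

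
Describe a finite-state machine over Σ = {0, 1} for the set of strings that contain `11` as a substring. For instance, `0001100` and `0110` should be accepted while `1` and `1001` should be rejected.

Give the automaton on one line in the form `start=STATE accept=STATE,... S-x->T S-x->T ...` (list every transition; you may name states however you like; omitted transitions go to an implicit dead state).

Track how much of `11` has been matched so far: state q0 is no progress, q2 is the absorbing accept state reached once `11` has occurred. Intermediate states record partial matches; on a mismatch, fall back to the longest reusable overlap.
With 3 states:
        0   1  
>  q0   q0  q1 
   q1   q0  q2 
 * q2   q2  q2 
(> = start, * = accepting)

start=q0 accept=q2 q0-0->q0 q0-1->q1 q1-0->q0 q1-1->q2 q2-0->q2 q2-1->q2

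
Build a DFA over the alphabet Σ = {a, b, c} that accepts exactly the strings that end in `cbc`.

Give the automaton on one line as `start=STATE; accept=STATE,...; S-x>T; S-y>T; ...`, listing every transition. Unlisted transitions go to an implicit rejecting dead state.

start=q0; accept=q3; q0-a>q0; q0-b>q0; q0-c>q1; q1-a>q0; q1-b>q2; q1-c>q1; q2-a>q0; q2-b>q0; q2-c>q3; q3-a>q0; q3-b>q2; q3-c>q1

Remember how much of `cbc` the current input suffix matches. State q0 means no match yet; q1 means the last symbol is `c`; q2 means the last 2 symbols are `cb`; q3 means the last 3 symbols are `cbc`. Only q3 accepts. On a mismatch, fall back to the longest proper suffix that is still a prefix of `cbc`.
        a   b   c  
>  q0   q0  q0  q1 
   q1   q0  q2  q1 
   q2   q0  q0  q3 
 * q3   q0  q2  q1 
(> = start, * = accepting)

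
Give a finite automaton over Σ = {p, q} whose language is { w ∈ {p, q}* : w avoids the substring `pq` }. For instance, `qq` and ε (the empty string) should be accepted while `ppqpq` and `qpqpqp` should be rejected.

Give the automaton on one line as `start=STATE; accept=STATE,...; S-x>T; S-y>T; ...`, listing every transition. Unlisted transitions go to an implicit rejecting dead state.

This is the complement of 'contains `pq`'. Use the same substring-matching states — S0 through S2 holding how much of `pq` has just been matched — but flip the accepting set: everything except the trap S2 accepts.
A 3-state machine:
        p   q  
>* S0   S1  S0 
 * S1   S1  S2 
   S2   S2  S2 
(> = start, * = accepting)

start=S0; accept=S0,S1; S0-p>S1; S0-q>S0; S1-p>S1; S1-q>S2; S2-p>S2; S2-q>S2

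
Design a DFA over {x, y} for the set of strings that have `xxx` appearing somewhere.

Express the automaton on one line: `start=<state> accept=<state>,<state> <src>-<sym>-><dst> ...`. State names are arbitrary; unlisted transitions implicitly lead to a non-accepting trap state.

start=q0 accept=q3 q0-x->q1 q0-y->q0 q1-x->q2 q1-y->q0 q2-x->q3 q2-y->q0 q3-x->q3 q3-y->q3

States q0..q2 record the length of the longest prefix of `xxx` that matches the current input suffix. Reaching q3 means `xxx` has been seen, and we stay there forever. Accept from q3.
With 4 states:
        x   y  
>  q0   q1  q0 
   q1   q2  q0 
   q2   q3  q0 
 * q3   q3  q3 
(> = start, * = accepting)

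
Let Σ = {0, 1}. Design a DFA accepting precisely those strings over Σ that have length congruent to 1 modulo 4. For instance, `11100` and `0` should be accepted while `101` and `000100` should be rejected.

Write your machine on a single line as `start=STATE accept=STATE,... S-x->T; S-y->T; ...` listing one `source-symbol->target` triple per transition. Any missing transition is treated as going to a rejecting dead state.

start=q0; accept=q1; q0-0->q1; q0-1->q1; q1-0->q2; q1-1->q2; q2-0->q3; q2-1->q3; q3-0->q0; q3-1->q0

Only the length mod 4 matters, so use a 4-cycle: from any state, every input symbol moves to the next state, wrapping q3 back to q0. Mark q1 accepting.
4 states suffice.
        0   1  
>  q0   q1  q1 
 * q1   q2  q2 
   q2   q3  q3 
   q3   q0  q0 
(> = start, * = accepting)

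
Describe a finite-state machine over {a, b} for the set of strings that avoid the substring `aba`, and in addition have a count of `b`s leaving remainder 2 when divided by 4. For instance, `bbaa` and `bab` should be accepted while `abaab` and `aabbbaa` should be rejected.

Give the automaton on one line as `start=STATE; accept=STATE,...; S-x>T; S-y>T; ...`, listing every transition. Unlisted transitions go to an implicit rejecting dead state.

Build one automaton per condition and run them in lockstep. The first has 4 states tracking partial matches of the forbidden pattern `aba`; the second has 4 states tracking the count of `b`s modulo 4. A product state is a pair (one from each), accepting exactly when both do.
With 16 states:
          a    b  
>  s0     s1   s2 
   s1     s1   s3 
   s2     s4   s5 
   s3     s6   s5 
   s4     s4   s7 
 * s5     s8   s9 
   s6     s6  s10 
 * s7    s10   s9 
 * s8     s8  s11 
   s9    s12   s0 
   s10   s10  s13 
   s11   s13   s0 
   s12   s12  s14 
   s13   s13  s15 
   s14   s15   s2 
   s15   s15   s6 
(> = start, * = accepting)

start=s0; accept=s5,s7,s8; s0-a>s1; s0-b>s2; s1-a>s1; s1-b>s3; s2-a>s4; s2-b>s5; s3-a>s6; s3-b>s5; s4-a>s4; s4-b>s7; s5-a>s8; s5-b>s9; s6-a>s6; s6-b>s10; s7-a>s10; s7-b>s9; s8-a>s8; s8-b>s11; s9-a>s12; s9-b>s0; s10-a>s10; s10-b>s13; s11-a>s13; s11-b>s0; s12-a>s12; s12-b>s14; s13-a>s13; s13-b>s15; s14-a>s15; s14-b>s2; s15-a>s15; s15-b>s6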